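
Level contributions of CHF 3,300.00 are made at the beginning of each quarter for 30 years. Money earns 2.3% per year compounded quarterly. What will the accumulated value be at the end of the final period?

This is an annuity due: 120 deposits of CHF 3,300.00 at the beginning of each quarter.
Periodic rate r = 0.023/4 per quarter; n is counted in quarters.
FV = PMT × [((1+r)^n − 1)/r] × (1+r) = 3,300 × [(1+r)^120 − 1] / r × (1+r) = CHF 571,313.63

CHF 571,313.63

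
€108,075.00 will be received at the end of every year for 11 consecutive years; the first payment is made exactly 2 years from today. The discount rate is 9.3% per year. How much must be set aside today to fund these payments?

€663,456.61

Ordinary annuity of 11 payments, first payment at period 2.
Periodic rate r = 0.093 per year.
The ordinary-annuity PV formula values the stream one period before the first payment (period 1); discount that back 1 periods:
PV₀ = 108,075 × [1 − (1+r)^−11] / r × (1+r)^−1 = €663,456.61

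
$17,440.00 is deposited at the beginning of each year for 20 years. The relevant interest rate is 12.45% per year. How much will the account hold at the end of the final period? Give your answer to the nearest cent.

This is an annuity due: 20 deposits of $17,440.00 at the beginning of each year.
Periodic rate r = 0.1245 per year.
FV = PMT × [((1+r)^n − 1)/r] × (1+r) = 17,440 × [(1+r)^20 − 1] / r × (1+r) = $1,488,843.39

$1,488,843.39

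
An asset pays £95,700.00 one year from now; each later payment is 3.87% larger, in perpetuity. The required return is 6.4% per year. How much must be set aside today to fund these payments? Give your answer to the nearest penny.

£3,782,608.70

Periodic rate r = 0.064 per year.
Growing perpetuity (Gordon): PV = PMT₁ / (r − g) = 95,700 / (r − 0.0387) = £3,782,608.70.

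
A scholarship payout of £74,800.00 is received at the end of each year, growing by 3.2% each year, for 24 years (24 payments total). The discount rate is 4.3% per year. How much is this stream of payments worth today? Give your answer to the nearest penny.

£1,527,722.69

Periodic rate r = 0.043 per year.
Growing ordinary annuity: PV = PMT₁ × [1 − ((1+g)/(1+r))^n] / (r − g) = 74,800 × [1 − ((1+0.032)/(1+r))^24] / (r − 0.032) = £1,527,722.69.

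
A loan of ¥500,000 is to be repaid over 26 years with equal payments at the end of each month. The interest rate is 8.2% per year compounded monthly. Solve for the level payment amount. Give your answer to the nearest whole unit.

¥3,880

Level ordinary annuity; solve PV = PMT × [(1 − (1+r)^−n)/r] for PMT.
Periodic rate r = 0.082/12 per month; n is counted in months.
With n = 312: PMT = 500,000 / ([(1 − (1+r)^−n)/r]) = ¥3,880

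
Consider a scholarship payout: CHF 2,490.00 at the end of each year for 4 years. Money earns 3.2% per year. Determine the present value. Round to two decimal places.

CHF 9,211.48

This is an ordinary annuity: 4 payments of CHF 2,490.00 at the end of each year.
Periodic rate r = 0.032 per year.
PV = PMT × [(1 − (1+r)^−n)/r] = 2,490 × [1 − (1+r)^−4] / r = CHF 9,211.48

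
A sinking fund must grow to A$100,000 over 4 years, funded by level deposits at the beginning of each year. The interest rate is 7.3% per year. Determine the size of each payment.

Level annuity due; solve FV = PMT × [((1+r)^n − 1)/r] × (1+r) for PMT.
Periodic rate r = 0.073 per year.
With n = 4: PMT = 100,000 / ([((1+r)^n − 1)/r] × (1+r)) = A$20,897.49

A$20,897.49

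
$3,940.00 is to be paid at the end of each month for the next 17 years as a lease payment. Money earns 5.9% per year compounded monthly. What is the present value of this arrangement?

$506,713.40

This is an ordinary annuity: 204 payments of $3,940.00 at the end of each month.
Periodic rate r = 0.059/12 per month; n is counted in months.
PV = PMT × [(1 − (1+r)^−n)/r] = 3,940 × [1 − (1+r)^−204] / r = $506,713.40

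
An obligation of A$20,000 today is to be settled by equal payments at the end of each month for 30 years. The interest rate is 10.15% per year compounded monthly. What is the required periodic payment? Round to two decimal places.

A$177.74

Level ordinary annuity; solve PV = PMT × [(1 − (1+r)^−n)/r] for PMT.
Periodic rate r = 0.1015/12 per month; n is counted in months.
With n = 360: PMT = 20,000 / ([(1 − (1+r)^−n)/r]) = A$177.74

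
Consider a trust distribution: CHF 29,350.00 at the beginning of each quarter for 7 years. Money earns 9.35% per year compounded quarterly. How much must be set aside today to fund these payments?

CHF 612,117.24

This is an annuity due: 28 payments of CHF 29,350.00 at the beginning of each quarter.
Periodic rate r = 0.0935/4 per quarter; n is counted in quarters.
PV = PMT × [(1 − (1+r)^−n)/r] × (1+r) = 29,350 × [1 − (1+r)^−28] / r × (1+r) = CHF 612,117.24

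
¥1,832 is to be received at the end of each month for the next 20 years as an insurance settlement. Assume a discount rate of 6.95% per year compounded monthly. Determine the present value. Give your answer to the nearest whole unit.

This is an ordinary annuity: 240 payments of ¥1,832 at the end of each month.
Periodic rate r = 0.0695/12 per month; n is counted in months.
PV = PMT × [(1 − (1+r)^−n)/r] = 1,832 × [1 − (1+r)^−240] / r = ¥237,213

¥237,213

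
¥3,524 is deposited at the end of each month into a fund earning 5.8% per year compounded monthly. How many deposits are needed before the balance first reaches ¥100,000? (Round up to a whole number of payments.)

Periodic rate r = 0.058/12 per month; n is counted in months.
Ordinary annuity FV: 100,000 = 3,524 × [((1+r)^n − 1)/r].
(1+r)^n = 1 + 100,000 × r / 3,524, so n = ln(1 + 100,000·r/3,524) / ln(1+r) = 26.66.
Round up to a whole number of payments: n = 27.

27 payments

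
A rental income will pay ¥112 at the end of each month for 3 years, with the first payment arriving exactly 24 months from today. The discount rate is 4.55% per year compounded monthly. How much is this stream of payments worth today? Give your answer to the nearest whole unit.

¥3,449

Ordinary annuity of 36 payments, first payment at period 24.
Periodic rate r = 0.0455/12 per month; n is counted in months.
The ordinary-annuity PV formula values the stream one period before the first payment (period 23); discount that back 23 periods:
PV₀ = 112 × [1 − (1+r)^−36] / r × (1+r)^−23 = ¥3,449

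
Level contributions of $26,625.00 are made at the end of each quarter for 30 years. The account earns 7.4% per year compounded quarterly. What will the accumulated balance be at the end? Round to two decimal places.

$11,545,808.85

This is an ordinary annuity: 120 deposits of $26,625.00 at the end of each quarter.
Periodic rate r = 0.074/4 per quarter; n is counted in quarters.
FV = PMT × [((1+r)^n − 1)/r] = 26,625 × [(1+r)^120 − 1] / r = $11,545,808.85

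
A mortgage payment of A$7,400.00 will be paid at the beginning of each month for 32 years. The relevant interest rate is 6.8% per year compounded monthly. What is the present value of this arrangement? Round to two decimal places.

This is an annuity due: 384 payments of A$7,400.00 at the beginning of each month.
Periodic rate r = 0.068/12 per month; n is counted in months.
PV = PMT × [(1 − (1+r)^−n)/r] × (1+r) = 7,400 × [1 − (1+r)^−384] / r × (1+r) = A$1,163,313.59

A$1,163,313.59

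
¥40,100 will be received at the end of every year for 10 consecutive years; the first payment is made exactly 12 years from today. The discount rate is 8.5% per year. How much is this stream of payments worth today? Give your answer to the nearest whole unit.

¥107,253

Ordinary annuity of 10 payments, first payment at period 12.
Periodic rate r = 0.085 per year.
The ordinary-annuity PV formula values the stream one period before the first payment (period 11); discount that back 11 periods:
PV₀ = 40,100 × [1 − (1+r)^−10] / r × (1+r)^−11 = ¥107,253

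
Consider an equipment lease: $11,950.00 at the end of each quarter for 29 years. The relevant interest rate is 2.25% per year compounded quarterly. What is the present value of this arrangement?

$1,016,131.89

This is an ordinary annuity: 116 payments of $11,950.00 at the end of each quarter.
Periodic rate r = 0.0225/4 per quarter; n is counted in quarters.
PV = PMT × [(1 − (1+r)^−n)/r] = 11,950 × [1 − (1+r)^−116] / r = $1,016,131.89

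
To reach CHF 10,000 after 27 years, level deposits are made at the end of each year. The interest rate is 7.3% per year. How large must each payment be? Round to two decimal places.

CHF 128.03

Level ordinary annuity; solve FV = PMT × [((1+r)^n − 1)/r] for PMT.
Periodic rate r = 0.073 per year.
With n = 27: PMT = 10,000 / ([((1+r)^n − 1)/r]) = CHF 128.03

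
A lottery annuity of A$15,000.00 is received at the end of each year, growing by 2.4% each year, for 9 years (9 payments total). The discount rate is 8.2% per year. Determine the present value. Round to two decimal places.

A$101,107.28

Periodic rate r = 0.082 per year.
Growing ordinary annuity: PV = PMT₁ × [1 − ((1+g)/(1+r))^n] / (r − g) = 15,000 × [1 − ((1+0.024)/(1+r))^9] / (r − 0.024) = A$101,107.28.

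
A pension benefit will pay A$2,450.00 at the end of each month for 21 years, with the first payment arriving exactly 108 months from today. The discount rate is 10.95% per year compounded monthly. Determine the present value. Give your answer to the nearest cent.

A$91,286.68

Ordinary annuity of 252 payments, first payment at period 108.
Periodic rate r = 0.1095/12 per month; n is counted in months.
The ordinary-annuity PV formula values the stream one period before the first payment (period 107); discount that back 107 periods:
PV₀ = 2,450 × [1 − (1+r)^−252] / r × (1+r)^−107 = A$91,286.68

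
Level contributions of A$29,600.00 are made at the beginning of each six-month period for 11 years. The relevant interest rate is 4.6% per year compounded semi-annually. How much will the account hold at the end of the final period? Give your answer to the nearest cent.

This is an annuity due: 22 deposits of A$29,600.00 at the beginning of each six-month period.
Periodic rate r = 0.046/2 per half-year; n is counted in half-years.
FV = PMT × [((1+r)^n − 1)/r] × (1+r) = 29,600 × [(1+r)^22 − 1] / r × (1+r) = A$854,661.58

A$854,661.58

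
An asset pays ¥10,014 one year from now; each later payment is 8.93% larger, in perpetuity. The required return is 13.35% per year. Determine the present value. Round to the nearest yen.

¥226,561

Periodic rate r = 0.1335 per year.
Growing perpetuity (Gordon): PV = PMT₁ / (r − g) = 10,014 / (r − 0.0893) = ¥226,561.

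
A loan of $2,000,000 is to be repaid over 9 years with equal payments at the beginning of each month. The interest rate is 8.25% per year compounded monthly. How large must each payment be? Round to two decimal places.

Level annuity due; solve PV = PMT × [(1 − (1+r)^−n)/r] × (1+r) for PMT.
Periodic rate r = 0.0825/12 per month; n is counted in months.
With n = 108: PMT = 2,000,000 / ([(1 − (1+r)^−n)/r] × (1+r)) = $26,117.78

$26,117.78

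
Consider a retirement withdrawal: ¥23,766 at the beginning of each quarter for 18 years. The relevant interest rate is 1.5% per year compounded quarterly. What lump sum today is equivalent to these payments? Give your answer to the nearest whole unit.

This is an annuity due: 72 payments of ¥23,766 at the beginning of each quarter.
Periodic rate r = 0.015/4 per quarter; n is counted in quarters.
PV = PMT × [(1 − (1+r)^−n)/r] × (1+r) = 23,766 × [1 − (1+r)^−72] / r × (1+r) = ¥1,502,777

¥1,502,777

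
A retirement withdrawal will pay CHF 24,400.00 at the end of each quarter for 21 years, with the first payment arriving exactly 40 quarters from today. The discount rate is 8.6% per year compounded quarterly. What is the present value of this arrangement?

CHF 412,141.91

Ordinary annuity of 84 payments, first payment at period 40.
Periodic rate r = 0.086/4 per quarter; n is counted in quarters.
The ordinary-annuity PV formula values the stream one period before the first payment (period 39); discount that back 39 periods:
PV₀ = 24,400 × [1 − (1+r)^−84] / r × (1+r)^−39 = CHF 412,141.91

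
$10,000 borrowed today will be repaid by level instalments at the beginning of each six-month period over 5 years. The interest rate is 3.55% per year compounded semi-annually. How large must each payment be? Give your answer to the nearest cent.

Level annuity due; solve PV = PMT × [(1 − (1+r)^−n)/r] × (1+r) for PMT.
Periodic rate r = 0.0355/2 per half-year; n is counted in half-years.
With n = 10: PMT = 10,000 / ([(1 − (1+r)^−n)/r] × (1+r)) = $1,081.01

$1,081.01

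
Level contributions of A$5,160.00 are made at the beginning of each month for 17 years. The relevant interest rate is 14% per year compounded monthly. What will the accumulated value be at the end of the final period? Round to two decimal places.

A$4,321,015.49

This is an annuity due: 204 deposits of A$5,160.00 at the beginning of each month.
Periodic rate r = 0.14/12 per month; n is counted in months.
FV = PMT × [((1+r)^n − 1)/r] × (1+r) = 5,160 × [(1+r)^204 − 1] / r × (1+r) = A$4,321,015.49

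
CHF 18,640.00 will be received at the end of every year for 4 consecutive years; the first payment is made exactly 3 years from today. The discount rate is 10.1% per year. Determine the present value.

CHF 48,637.66

Ordinary annuity of 4 payments, first payment at period 3.
Periodic rate r = 0.101 per year.
The ordinary-annuity PV formula values the stream one period before the first payment (period 2); discount that back 2 periods:
PV₀ = 18,640 × [1 − (1+r)^−4] / r × (1+r)^−2 = CHF 48,637.66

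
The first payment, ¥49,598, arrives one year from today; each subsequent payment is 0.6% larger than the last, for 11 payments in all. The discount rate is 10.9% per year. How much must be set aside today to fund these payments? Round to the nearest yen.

Periodic rate r = 0.109 per year.
Growing ordinary annuity: PV = PMT₁ × [1 − ((1+g)/(1+r))^n] / (r − g) = 49,598 × [1 − ((1+0.006)/(1+r))^11] / (r − 0.006) = ¥316,734.

¥316,734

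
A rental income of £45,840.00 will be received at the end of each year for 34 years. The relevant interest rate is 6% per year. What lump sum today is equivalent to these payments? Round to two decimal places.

This is an ordinary annuity: 34 payments of £45,840.00 at the end of each year.
Periodic rate r = 0.06 per year.
PV = PMT × [(1 − (1+r)^−n)/r] = 45,840 × [1 − (1+r)^−34] / r = £658,635.59

£658,635.59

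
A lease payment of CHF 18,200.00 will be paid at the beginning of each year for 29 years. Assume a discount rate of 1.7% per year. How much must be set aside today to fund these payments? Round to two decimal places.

CHF 421,004.58

This is an annuity due: 29 payments of CHF 18,200.00 at the beginning of each year.
Periodic rate r = 0.017 per year.
PV = PMT × [(1 − (1+r)^−n)/r] × (1+r) = 18,200 × [1 − (1+r)^−29] / r × (1+r) = CHF 421,004.58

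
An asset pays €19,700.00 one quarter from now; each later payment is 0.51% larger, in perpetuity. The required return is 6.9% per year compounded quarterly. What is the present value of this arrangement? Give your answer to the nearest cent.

Periodic rate r = 0.069/4 per quarter.
Growing perpetuity (Gordon): PV = PMT₁ / (r − g) = 19,700 / (r − 0.0051) = €1,621,399.18.

€1,621,399.18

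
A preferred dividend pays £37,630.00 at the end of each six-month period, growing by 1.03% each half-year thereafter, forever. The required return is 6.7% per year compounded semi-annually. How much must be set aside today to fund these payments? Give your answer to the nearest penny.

£1,621,982.76

Periodic rate r = 0.067/2 per half-year.
Growing perpetuity (Gordon): PV = PMT₁ / (r − g) = 37,630 / (r − 0.0103) = £1,621,982.76.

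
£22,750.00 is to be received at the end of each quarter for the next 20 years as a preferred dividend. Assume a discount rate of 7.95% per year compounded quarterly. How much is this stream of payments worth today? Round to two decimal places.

£907,561.18

This is an ordinary annuity: 80 payments of £22,750.00 at the end of each quarter.
Periodic rate r = 0.0795/4 per quarter; n is counted in quarters.
PV = PMT × [(1 − (1+r)^−n)/r] = 22,750 × [1 − (1+r)^−80] / r = £907,561.18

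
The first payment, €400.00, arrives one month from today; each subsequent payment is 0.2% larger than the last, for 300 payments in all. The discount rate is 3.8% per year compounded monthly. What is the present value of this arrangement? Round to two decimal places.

€101,031.82

Periodic rate r = 0.038/12 per month; n is counted in months.
Growing ordinary annuity: PV = PMT₁ × [1 − ((1+g)/(1+r))^n] / (r − g) = 400 × [1 − ((1+0.002)/(1+r))^300] / (r − 0.002) = €101,031.82.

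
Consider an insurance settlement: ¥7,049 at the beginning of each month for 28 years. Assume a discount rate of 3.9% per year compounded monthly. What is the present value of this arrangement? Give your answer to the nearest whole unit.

This is an annuity due: 336 payments of ¥7,049 at the beginning of each month.
Periodic rate r = 0.039/12 per month; n is counted in months.
PV = PMT × [(1 − (1+r)^−n)/r] × (1+r) = 7,049 × [1 − (1+r)^−336] / r × (1+r) = ¥1,444,542

¥1,444,542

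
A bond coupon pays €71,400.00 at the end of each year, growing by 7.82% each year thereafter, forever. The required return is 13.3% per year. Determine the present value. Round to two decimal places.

Periodic rate r = 0.133 per year.
Growing perpetuity (Gordon): PV = PMT₁ / (r − g) = 71,400 / (r − 0.0782) = €1,302,919.71.

€1,302,919.71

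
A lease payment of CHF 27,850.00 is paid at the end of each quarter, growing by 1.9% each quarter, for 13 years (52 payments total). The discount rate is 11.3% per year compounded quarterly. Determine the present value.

Periodic rate r = 0.113/4 per quarter; n is counted in quarters.
Growing ordinary annuity: PV = PMT₁ × [1 − ((1+g)/(1+r))^n] / (r − g) = 27,850 × [1 − ((1+0.019)/(1+r))^52] / (r − 0.019) = CHF 1,128,862.51.

CHF 1,128,862.51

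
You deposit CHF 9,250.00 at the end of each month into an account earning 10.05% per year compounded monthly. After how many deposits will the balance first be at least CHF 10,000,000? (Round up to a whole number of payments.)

277 payments

Periodic rate r = 0.1005/12 per month; n is counted in months.
Ordinary annuity FV: 10,000,000 = 9,250 × [((1+r)^n − 1)/r].
(1+r)^n = 1 + 10,000,000 × r / 9,250, so n = ln(1 + 10,000,000·r/9,250) / ln(1+r) = 276.73.
Round up to a whole number of payments: n = 277.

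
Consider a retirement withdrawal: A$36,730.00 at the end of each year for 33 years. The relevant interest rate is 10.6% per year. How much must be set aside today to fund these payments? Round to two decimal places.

This is an ordinary annuity: 33 payments of A$36,730.00 at the end of each year.
Periodic rate r = 0.106 per year.
PV = PMT × [(1 − (1+r)^−n)/r] = 36,730 × [1 − (1+r)^−33] / r = A$334,041.46

A$334,041.46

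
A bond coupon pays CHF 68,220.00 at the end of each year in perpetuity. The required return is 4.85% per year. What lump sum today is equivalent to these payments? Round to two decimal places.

CHF 1,406,597.94

Periodic rate r = 0.0485 per year.
Level perpetuity: PV = PMT / r = 68,220 / (0.0485) = CHF 1,406,597.94.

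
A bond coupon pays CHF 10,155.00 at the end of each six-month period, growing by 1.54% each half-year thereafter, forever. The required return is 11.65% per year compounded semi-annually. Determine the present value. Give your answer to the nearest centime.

CHF 236,989.50

Periodic rate r = 0.1165/2 per half-year.
Growing perpetuity (Gordon): PV = PMT₁ / (r − g) = 10,155 / (r − 0.0154) = CHF 236,989.50.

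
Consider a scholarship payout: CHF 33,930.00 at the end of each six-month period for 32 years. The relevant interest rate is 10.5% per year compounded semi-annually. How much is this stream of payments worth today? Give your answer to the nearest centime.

CHF 621,839.60

This is an ordinary annuity: 64 payments of CHF 33,930.00 at the end of each six-month period.
Periodic rate r = 0.105/2 per half-year; n is counted in half-years.
PV = PMT × [(1 − (1+r)^−n)/r] = 33,930 × [1 − (1+r)^−64] / r = CHF 621,839.60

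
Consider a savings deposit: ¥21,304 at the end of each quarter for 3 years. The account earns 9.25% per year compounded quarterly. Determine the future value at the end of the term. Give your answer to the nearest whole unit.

¥290,805

This is an ordinary annuity: 12 deposits of ¥21,304 at the end of each quarter.
Periodic rate r = 0.0925/4 per quarter; n is counted in quarters.
FV = PMT × [((1+r)^n − 1)/r] = 21,304 × [(1+r)^12 − 1] / r = ¥290,805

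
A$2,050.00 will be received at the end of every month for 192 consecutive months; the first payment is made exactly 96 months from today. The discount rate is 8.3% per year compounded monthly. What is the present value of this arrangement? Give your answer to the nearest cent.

Ordinary annuity of 192 payments, first payment at period 96.
Periodic rate r = 0.083/12 per month; n is counted in months.
The ordinary-annuity PV formula values the stream one period before the first payment (period 95); discount that back 95 periods:
PV₀ = 2,050 × [1 − (1+r)^−192] / r × (1+r)^−95 = A$112,989.21

A$112,989.21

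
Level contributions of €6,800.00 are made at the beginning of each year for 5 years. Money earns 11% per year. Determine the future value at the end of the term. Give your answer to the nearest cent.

€47,007.45

This is an annuity due: 5 deposits of €6,800.00 at the beginning of each year.
Periodic rate r = 0.11 per year.
FV = PMT × [((1+r)^n − 1)/r] × (1+r) = 6,800 × [(1+r)^5 − 1] / r × (1+r) = €47,007.45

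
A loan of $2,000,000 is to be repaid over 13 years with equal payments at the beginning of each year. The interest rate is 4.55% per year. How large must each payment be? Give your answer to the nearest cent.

$198,165.87

Level annuity due; solve PV = PMT × [(1 − (1+r)^−n)/r] × (1+r) for PMT.
Periodic rate r = 0.0455 per year.
With n = 13: PMT = 2,000,000 / ([(1 − (1+r)^−n)/r] × (1+r)) = $198,165.87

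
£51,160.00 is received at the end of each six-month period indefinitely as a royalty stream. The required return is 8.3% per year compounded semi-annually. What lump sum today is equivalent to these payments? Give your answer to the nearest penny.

Periodic rate r = 0.083/2 per half-year.
Level perpetuity: PV = PMT / r = 51,160 / (0.083/2) = £1,232,771.08.

£1,232,771.08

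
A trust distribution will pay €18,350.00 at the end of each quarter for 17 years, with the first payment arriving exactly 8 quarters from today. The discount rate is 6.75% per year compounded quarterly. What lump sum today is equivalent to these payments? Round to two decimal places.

€657,233.23

Ordinary annuity of 68 payments, first payment at period 8.
Periodic rate r = 0.0675/4 per quarter; n is counted in quarters.
The ordinary-annuity PV formula values the stream one period before the first payment (period 7); discount that back 7 periods:
PV₀ = 18,350 × [1 − (1+r)^−68] / r × (1+r)^−7 = €657,233.23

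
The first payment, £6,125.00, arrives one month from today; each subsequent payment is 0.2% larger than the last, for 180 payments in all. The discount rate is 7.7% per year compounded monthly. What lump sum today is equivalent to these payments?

£758,453.91

Periodic rate r = 0.077/12 per month; n is counted in months.
Growing ordinary annuity: PV = PMT₁ × [1 − ((1+g)/(1+r))^n] / (r − g) = 6,125 × [1 − ((1+0.002)/(1+r))^180] / (r − 0.002) = £758,453.91.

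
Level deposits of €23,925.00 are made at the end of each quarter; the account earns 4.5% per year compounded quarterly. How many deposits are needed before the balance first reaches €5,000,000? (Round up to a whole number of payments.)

109 payments

Periodic rate r = 0.045/4 per quarter; n is counted in quarters.
Ordinary annuity FV: 5,000,000 = 23,925 × [((1+r)^n − 1)/r].
(1+r)^n = 1 + 5,000,000 × r / 23,925, so n = ln(1 + 5,000,000·r/23,925) / ln(1+r) = 108.10.
Round up to a whole number of payments: n = 109.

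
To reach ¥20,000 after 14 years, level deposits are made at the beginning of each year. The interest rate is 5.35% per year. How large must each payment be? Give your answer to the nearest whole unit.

¥945

Level annuity due; solve FV = PMT × [((1+r)^n − 1)/r] × (1+r) for PMT.
Periodic rate r = 0.0535 per year.
With n = 14: PMT = 20,000 / ([((1+r)^n − 1)/r] × (1+r)) = ¥945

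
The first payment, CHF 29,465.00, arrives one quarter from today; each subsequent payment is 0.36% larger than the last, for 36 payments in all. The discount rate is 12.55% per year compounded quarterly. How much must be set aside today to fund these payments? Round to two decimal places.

Periodic rate r = 0.1255/4 per quarter; n is counted in quarters.
Growing ordinary annuity: PV = PMT₁ × [1 − ((1+g)/(1+r))^n] / (r − g) = 29,465 × [1 − ((1+0.0036)/(1+r))^36] / (r − 0.0036) = CHF 663,802.42.

CHF 663,802.42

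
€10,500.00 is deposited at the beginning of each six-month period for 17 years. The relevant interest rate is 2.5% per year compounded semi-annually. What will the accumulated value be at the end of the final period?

€446,994.13

This is an annuity due: 34 deposits of €10,500.00 at the beginning of each six-month period.
Periodic rate r = 0.025/2 per half-year; n is counted in half-years.
FV = PMT × [((1+r)^n − 1)/r] × (1+r) = 10,500 × [(1+r)^34 − 1] / r × (1+r) = €446,994.13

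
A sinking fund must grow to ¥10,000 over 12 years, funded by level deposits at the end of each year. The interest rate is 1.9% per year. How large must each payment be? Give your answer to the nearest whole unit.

¥750

Level ordinary annuity; solve FV = PMT × [((1+r)^n − 1)/r] for PMT.
Periodic rate r = 0.019 per year.
With n = 12: PMT = 10,000 / ([((1+r)^n − 1)/r]) = ¥750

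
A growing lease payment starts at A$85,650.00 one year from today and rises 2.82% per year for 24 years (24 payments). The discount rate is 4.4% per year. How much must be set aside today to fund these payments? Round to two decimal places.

Periodic rate r = 0.044 per year.
Growing ordinary annuity: PV = PMT₁ × [1 − ((1+g)/(1+r))^n] / (r − g) = 85,650 × [1 − ((1+0.0282)/(1+r))^24] / (r − 0.0282) = A$1,661,467.34.

A$1,661,467.34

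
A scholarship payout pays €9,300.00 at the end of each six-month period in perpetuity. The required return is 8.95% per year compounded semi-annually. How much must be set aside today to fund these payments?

Periodic rate r = 0.0895/2 per half-year.
Level perpetuity: PV = PMT / r = 9,300 / (0.0895/2) = €207,821.23.

€207,821.23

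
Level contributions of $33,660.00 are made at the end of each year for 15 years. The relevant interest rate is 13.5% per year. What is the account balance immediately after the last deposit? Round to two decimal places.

This is an ordinary annuity: 15 deposits of $33,660.00 at the end of each year.
Periodic rate r = 0.135 per year.
FV = PMT × [((1+r)^n − 1)/r] = 33,660 × [(1+r)^15 − 1] / r = $1,416,832.66

$1,416,832.66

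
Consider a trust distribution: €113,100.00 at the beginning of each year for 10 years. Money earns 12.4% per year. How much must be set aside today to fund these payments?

This is an annuity due: 10 payments of €113,100.00 at the beginning of each year.
Periodic rate r = 0.124 per year.
PV = PMT × [(1 − (1+r)^−n)/r] × (1+r) = 113,100 × [1 − (1+r)^−10] / r × (1+r) = €706,671.34

€706,671.34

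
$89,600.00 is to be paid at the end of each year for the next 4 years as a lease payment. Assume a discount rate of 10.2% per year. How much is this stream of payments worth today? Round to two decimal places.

$282,794.66

This is an ordinary annuity: 4 payments of $89,600.00 at the end of each year.
Periodic rate r = 0.102 per year.
PV = PMT × [(1 − (1+r)^−n)/r] = 89,600 × [1 − (1+r)^−4] / r = $282,794.66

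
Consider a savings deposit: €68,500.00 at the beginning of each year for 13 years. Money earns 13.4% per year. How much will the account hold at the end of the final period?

€2,393,125.44

This is an annuity due: 13 deposits of €68,500.00 at the beginning of each year.
Periodic rate r = 0.134 per year.
FV = PMT × [((1+r)^n − 1)/r] × (1+r) = 68,500 × [(1+r)^13 − 1] / r × (1+r) = €2,393,125.44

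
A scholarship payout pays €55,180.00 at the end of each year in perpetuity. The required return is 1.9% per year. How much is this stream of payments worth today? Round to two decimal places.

Periodic rate r = 0.019 per year.
Level perpetuity: PV = PMT / r = 55,180 / (0.019) = €2,904,210.53.

€2,904,210.53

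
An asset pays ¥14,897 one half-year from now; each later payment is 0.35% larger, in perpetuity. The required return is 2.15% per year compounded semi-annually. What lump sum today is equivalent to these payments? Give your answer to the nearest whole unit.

¥2,054,759

Periodic rate r = 0.0215/2 per half-year.
Growing perpetuity (Gordon): PV = PMT₁ / (r − g) = 14,897 / (r − 0.0035) = ¥2,054,759.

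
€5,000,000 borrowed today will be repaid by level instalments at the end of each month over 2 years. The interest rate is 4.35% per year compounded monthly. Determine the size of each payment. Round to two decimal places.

€217,904.36

Level ordinary annuity; solve PV = PMT × [(1 − (1+r)^−n)/r] for PMT.
Periodic rate r = 0.0435/12 per month; n is counted in months.
With n = 24: PMT = 5,000,000 / ([(1 − (1+r)^−n)/r]) = €217,904.36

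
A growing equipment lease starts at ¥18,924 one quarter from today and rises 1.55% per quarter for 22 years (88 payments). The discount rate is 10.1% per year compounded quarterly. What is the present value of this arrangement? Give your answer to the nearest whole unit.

¥1,103,738

Periodic rate r = 0.101/4 per quarter; n is counted in quarters.
Growing ordinary annuity: PV = PMT₁ × [1 − ((1+g)/(1+r))^n] / (r − g) = 18,924 × [1 − ((1+0.0155)/(1+r))^88] / (r − 0.0155) = ¥1,103,738.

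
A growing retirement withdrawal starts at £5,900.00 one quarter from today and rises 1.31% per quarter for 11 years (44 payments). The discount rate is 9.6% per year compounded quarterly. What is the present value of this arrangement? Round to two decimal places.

£203,274.60

Periodic rate r = 0.096/4 per quarter; n is counted in quarters.
Growing ordinary annuity: PV = PMT₁ × [1 − ((1+g)/(1+r))^n] / (r − g) = 5,900 × [1 − ((1+0.0131)/(1+r))^44] / (r − 0.0131) = £203,274.60.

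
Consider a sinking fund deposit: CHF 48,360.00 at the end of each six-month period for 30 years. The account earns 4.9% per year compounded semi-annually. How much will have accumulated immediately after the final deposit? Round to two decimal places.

This is an ordinary annuity: 60 deposits of CHF 48,360.00 at the end of each six-month period.
Periodic rate r = 0.049/2 per half-year; n is counted in half-years.
FV = PMT × [((1+r)^n − 1)/r] = 48,360 × [(1+r)^60 − 1] / r = CHF 6,460,207.42

CHF 6,460,207.42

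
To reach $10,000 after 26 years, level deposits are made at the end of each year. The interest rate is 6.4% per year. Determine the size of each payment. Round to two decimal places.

Level ordinary annuity; solve FV = PMT × [((1+r)^n − 1)/r] for PMT.
Periodic rate r = 0.064 per year.
With n = 26: PMT = 10,000 / ([((1+r)^n − 1)/r]) = $159.31

$159.31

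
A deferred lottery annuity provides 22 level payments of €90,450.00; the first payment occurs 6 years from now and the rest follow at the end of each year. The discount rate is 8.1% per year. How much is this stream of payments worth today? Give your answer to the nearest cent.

€620,133.83

Ordinary annuity of 22 payments, first payment at period 6.
Periodic rate r = 0.081 per year.
The ordinary-annuity PV formula values the stream one period before the first payment (period 5); discount that back 5 periods:
PV₀ = 90,450 × [1 − (1+r)^−22] / r × (1+r)^−5 = €620,133.83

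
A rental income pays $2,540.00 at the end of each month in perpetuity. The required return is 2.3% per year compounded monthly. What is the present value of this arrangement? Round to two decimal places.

Periodic rate r = 0.023/12 per month.
Level perpetuity: PV = PMT / r = 2,540 / (0.023/12) = $1,325,217.39.

$1,325,217.39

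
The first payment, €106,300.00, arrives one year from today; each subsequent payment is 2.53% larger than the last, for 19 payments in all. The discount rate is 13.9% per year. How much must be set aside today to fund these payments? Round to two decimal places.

€808,154.11

Periodic rate r = 0.139 per year.
Growing ordinary annuity: PV = PMT₁ × [1 − ((1+g)/(1+r))^n] / (r − g) = 106,300 × [1 − ((1+0.0253)/(1+r))^19] / (r − 0.0253) = €808,154.11.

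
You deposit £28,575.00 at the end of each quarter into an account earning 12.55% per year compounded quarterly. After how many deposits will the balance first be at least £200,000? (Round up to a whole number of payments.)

Periodic rate r = 0.1255/4 per quarter; n is counted in quarters.
Ordinary annuity FV: 200,000 = 28,575 × [((1+r)^n − 1)/r].
(1+r)^n = 1 + 200,000 × r / 28,575, so n = ln(1 + 200,000·r/28,575) / ln(1+r) = 6.43.
Round up to a whole number of payments: n = 7.

7 payments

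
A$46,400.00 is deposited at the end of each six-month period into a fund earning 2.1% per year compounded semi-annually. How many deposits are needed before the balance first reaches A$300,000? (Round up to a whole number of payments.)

7 payments

Periodic rate r = 0.021/2 per half-year; n is counted in half-years.
Ordinary annuity FV: 300,000 = 46,400 × [((1+r)^n − 1)/r].
(1+r)^n = 1 + 300,000 × r / 46,400, so n = ln(1 + 300,000·r/46,400) / ln(1+r) = 6.29.
Round up to a whole number of payments: n = 7.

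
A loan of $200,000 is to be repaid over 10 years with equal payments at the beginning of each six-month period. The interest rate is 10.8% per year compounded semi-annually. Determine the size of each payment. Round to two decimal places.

Level annuity due; solve PV = PMT × [(1 − (1+r)^−n)/r] × (1+r) for PMT.
Periodic rate r = 0.108/2 per half-year; n is counted in half-years.
With n = 20: PMT = 200,000 / ([(1 − (1+r)^−n)/r] × (1+r)) = $15,746.95

$15,746.95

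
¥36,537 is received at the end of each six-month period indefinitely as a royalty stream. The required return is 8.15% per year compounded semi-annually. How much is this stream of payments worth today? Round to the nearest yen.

Periodic rate r = 0.0815/2 per half-year.
Level perpetuity: PV = PMT / r = 36,537 / (0.0815/2) = ¥896,613.

¥896,613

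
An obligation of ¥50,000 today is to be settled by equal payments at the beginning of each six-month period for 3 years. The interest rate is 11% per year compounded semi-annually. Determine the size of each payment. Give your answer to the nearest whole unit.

Level annuity due; solve PV = PMT × [(1 − (1+r)^−n)/r] × (1+r) for PMT.
Periodic rate r = 0.11/2 per half-year; n is counted in half-years.
With n = 6: PMT = 50,000 / ([(1 − (1+r)^−n)/r] × (1+r)) = ¥9,487

¥9,487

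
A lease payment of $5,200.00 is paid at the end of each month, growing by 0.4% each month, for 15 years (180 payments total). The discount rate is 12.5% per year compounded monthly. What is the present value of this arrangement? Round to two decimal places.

$552,952.03

Periodic rate r = 0.125/12 per month; n is counted in months.
Growing ordinary annuity: PV = PMT₁ × [1 − ((1+g)/(1+r))^n] / (r − g) = 5,200 × [1 − ((1+0.004)/(1+r))^180] / (r − 0.004) = $552,952.03.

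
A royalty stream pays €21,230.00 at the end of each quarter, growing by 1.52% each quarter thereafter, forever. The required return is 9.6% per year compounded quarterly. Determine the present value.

Periodic rate r = 0.096/4 per quarter.
Growing perpetuity (Gordon): PV = PMT₁ / (r − g) = 21,230 / (r − 0.0152) = €2,412,500.00.

€2,412,500.00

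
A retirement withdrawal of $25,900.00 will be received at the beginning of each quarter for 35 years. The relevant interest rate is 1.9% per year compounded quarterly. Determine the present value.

$2,656,628.53

This is an annuity due: 140 payments of $25,900.00 at the beginning of each quarter.
Periodic rate r = 0.019/4 per quarter; n is counted in quarters.
PV = PMT × [(1 − (1+r)^−n)/r] × (1+r) = 25,900 × [1 − (1+r)^−140] / r × (1+r) = $2,656,628.53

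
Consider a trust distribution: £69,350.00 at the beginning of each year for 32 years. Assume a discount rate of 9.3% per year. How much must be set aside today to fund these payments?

This is an annuity due: 32 payments of £69,350.00 at the beginning of each year.
Periodic rate r = 0.093 per year.
PV = PMT × [(1 − (1+r)^−n)/r] × (1+r) = 69,350 × [1 − (1+r)^−32] / r × (1+r) = £767,696.91

£767,696.91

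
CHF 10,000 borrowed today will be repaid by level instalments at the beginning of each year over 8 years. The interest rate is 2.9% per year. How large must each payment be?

Level annuity due; solve PV = PMT × [(1 − (1+r)^−n)/r] × (1+r) for PMT.
Periodic rate r = 0.029 per year.
With n = 8: PMT = 10,000 / ([(1 − (1+r)^−n)/r] × (1+r)) = CHF 1,378.58

CHF 1,378.58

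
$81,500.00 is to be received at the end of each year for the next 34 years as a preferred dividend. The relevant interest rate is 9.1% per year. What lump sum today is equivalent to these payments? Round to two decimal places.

$849,251.73

This is an ordinary annuity: 34 payments of $81,500.00 at the end of each year.
Periodic rate r = 0.091 per year.
PV = PMT × [(1 − (1+r)^−n)/r] = 81,500 × [1 − (1+r)^−34] / r = $849,251.73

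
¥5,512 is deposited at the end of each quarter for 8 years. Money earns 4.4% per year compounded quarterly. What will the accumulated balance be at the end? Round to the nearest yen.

This is an ordinary annuity: 32 deposits of ¥5,512 at the end of each quarter.
Periodic rate r = 0.044/4 per quarter; n is counted in quarters.
FV = PMT × [((1+r)^n − 1)/r] = 5,512 × [(1+r)^32 − 1] / r = ¥210,046

¥210,046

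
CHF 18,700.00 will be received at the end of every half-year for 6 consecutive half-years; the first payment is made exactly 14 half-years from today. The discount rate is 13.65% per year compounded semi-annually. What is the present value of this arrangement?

Ordinary annuity of 6 payments, first payment at period 14.
Periodic rate r = 0.1365/2 per half-year; n is counted in half-years.
The ordinary-annuity PV formula values the stream one period before the first payment (period 13); discount that back 13 periods:
PV₀ = 18,700 × [1 − (1+r)^−6] / r × (1+r)^−13 = CHF 37,988.05

CHF 37,988.05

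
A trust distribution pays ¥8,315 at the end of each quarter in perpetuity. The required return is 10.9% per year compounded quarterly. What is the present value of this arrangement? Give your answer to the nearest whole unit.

Periodic rate r = 0.109/4 per quarter.
Level perpetuity: PV = PMT / r = 8,315 / (0.109/4) = ¥305,138.

¥305,138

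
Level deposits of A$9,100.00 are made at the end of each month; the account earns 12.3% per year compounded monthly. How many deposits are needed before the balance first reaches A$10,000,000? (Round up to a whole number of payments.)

Periodic rate r = 0.123/12 per month; n is counted in months.
Ordinary annuity FV: 10,000,000 = 9,100 × [((1+r)^n − 1)/r].
(1+r)^n = 1 + 10,000,000 × r / 9,100, so n = ln(1 + 10,000,000·r/9,100) / ln(1+r) = 245.80.
Round up to a whole number of payments: n = 246.

246 payments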